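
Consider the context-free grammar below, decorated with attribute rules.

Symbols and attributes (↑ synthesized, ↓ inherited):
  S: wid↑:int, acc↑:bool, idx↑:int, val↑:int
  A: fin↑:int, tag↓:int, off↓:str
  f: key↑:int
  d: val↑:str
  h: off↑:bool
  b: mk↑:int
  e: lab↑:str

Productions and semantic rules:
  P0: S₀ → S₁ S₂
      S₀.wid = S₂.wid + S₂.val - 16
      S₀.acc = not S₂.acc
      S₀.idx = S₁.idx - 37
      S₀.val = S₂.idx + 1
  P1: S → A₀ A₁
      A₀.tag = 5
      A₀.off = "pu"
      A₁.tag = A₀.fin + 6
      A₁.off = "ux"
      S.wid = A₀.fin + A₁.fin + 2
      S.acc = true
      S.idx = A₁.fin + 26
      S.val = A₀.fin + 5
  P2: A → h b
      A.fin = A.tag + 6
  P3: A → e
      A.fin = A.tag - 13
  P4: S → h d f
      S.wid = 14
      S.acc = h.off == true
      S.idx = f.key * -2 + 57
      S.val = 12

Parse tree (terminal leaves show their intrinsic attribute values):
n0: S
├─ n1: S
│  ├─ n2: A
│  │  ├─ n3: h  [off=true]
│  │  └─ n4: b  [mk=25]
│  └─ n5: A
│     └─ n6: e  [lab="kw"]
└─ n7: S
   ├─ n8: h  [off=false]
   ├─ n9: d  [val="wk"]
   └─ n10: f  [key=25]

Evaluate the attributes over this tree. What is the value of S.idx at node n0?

-7

1. n2.tag = 5  [5]
2. n2.off = "pu"  ["pu"]
3. n3.off = true  [terminal]
4. n4.mk = 25  [terminal]
5. n2.fin = 11  [A.tag + 6]
6. n5.tag = 17  [A₀.fin + 6]
7. n5.off = "ux"  ["ux"]
8. n6.lab = "kw"  [terminal]
9. n5.fin = 4  [A.tag - 13]
10. n1.wid = 17  [A₀.fin + A₁.fin + 2]
11. n1.acc = true  [true]
12. n1.idx = 30  [A₁.fin + 26]
13. n1.val = 16  [A₀.fin + 5]
14. n8.off = false  [terminal]
15. n9.val = "wk"  [terminal]
16. n10.key = 25  [terminal]
17. n7.wid = 14  [14]
18. n7.acc = false  [h.off == true]
19. n7.idx = 7  [f.key * -2 + 57]
20. n7.val = 12  [12]
21. n0.wid = 10  [S₂.wid + S₂.val - 16]
22. n0.acc = true  [not S₂.acc]
23. n0.idx = -7  [S₁.idx - 37]
24. n0.val = 8  [S₂.idx + 1]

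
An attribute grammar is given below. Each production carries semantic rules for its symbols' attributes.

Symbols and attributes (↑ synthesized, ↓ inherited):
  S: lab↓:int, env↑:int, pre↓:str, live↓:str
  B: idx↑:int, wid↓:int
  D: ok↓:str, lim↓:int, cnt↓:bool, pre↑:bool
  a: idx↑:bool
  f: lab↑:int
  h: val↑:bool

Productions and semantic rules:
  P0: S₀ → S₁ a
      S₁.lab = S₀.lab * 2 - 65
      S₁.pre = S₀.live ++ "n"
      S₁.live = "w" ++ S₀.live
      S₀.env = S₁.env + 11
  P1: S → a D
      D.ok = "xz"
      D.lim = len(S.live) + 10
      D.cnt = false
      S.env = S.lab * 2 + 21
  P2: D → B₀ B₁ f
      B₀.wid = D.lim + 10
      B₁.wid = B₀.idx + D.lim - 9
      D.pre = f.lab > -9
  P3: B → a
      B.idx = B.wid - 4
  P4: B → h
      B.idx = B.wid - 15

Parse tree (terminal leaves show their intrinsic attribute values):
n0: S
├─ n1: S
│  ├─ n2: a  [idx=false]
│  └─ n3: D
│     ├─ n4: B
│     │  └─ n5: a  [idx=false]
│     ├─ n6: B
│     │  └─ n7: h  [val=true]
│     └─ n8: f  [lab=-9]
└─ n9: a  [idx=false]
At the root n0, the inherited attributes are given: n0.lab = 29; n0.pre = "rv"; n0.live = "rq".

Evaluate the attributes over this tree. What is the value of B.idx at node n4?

19

1. n0.lab = 29  [given at root]
2. n0.pre = "rv"  [given at root]
3. n0.live = "rq"  [given at root]
4. n1.lab = -7  [S₀.lab * 2 - 65]
5. n1.pre = "rqn"  [S₀.live ++ "n"]
6. n1.live = "wrq"  ["w" ++ S₀.live]
7. n2.idx = false  [terminal]
8. n3.ok = "xz"  ["xz"]
9. n3.lim = 13  [len(S.live) + 10]
10. n3.cnt = false  [false]
11. n4.wid = 23  [D.lim + 10]
12. n5.idx = false  [terminal]
13. n4.idx = 19  [B.wid - 4]
14. n6.wid = 23  [B₀.idx + D.lim - 9]
15. n7.val = true  [terminal]
16. n6.idx = 8  [B.wid - 15]
17. n8.lab = -9  [terminal]
18. n3.pre = false  [f.lab > -9]
19. n1.env = 7  [S.lab * 2 + 21]
20. n9.idx = false  [terminal]
21. n0.env = 18  [S₁.env + 11]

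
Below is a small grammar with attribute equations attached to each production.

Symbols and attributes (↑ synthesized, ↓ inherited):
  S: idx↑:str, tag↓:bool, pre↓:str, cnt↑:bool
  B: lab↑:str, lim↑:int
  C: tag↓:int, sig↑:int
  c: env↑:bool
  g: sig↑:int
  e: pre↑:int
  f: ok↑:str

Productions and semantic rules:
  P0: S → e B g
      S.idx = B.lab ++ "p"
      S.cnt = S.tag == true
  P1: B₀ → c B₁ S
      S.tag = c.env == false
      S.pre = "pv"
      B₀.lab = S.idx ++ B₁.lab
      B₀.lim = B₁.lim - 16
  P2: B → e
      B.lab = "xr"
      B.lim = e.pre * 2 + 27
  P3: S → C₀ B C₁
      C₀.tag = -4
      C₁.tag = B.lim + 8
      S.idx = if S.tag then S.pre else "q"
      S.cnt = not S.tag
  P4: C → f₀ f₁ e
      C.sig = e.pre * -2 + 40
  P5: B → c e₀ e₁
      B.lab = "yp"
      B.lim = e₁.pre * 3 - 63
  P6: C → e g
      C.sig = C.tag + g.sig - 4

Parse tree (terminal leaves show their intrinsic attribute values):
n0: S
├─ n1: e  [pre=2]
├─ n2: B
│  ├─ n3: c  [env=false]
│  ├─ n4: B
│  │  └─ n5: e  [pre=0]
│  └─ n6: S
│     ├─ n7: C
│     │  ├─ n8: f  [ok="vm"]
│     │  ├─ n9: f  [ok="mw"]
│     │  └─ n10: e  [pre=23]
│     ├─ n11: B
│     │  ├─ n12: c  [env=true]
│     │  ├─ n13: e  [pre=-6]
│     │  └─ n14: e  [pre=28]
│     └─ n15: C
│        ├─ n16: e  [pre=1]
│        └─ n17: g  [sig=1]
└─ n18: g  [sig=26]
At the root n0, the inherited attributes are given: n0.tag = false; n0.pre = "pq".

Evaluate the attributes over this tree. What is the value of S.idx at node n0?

"pvxrp"

1. n0.tag = false  [given at root]
2. n0.pre = "pq"  [given at root]
3. n1.pre = 2  [terminal]
4. n3.env = false  [terminal]
5. n5.pre = 0  [terminal]
6. n4.lab = "xr"  ["xr"]
7. n4.lim = 27  [e.pre * 2 + 27]
8. n6.tag = true  [c.env == false]
9. n6.pre = "pv"  ["pv"]
10. n7.tag = -4  [-4]
11. n8.ok = "vm"  [terminal]
12. n9.ok = "mw"  [terminal]
13. n10.pre = 23  [terminal]
14. n7.sig = -6  [e.pre * -2 + 40]
15. n12.env = true  [terminal]
16. n13.pre = -6  [terminal]
17. n14.pre = 28  [terminal]
18. n11.lab = "yp"  ["yp"]
19. n11.lim = 21  [e₁.pre * 3 - 63]
20. n15.tag = 29  [B.lim + 8]
21. n16.pre = 1  [terminal]
22. n17.sig = 1  [terminal]
23. n15.sig = 26  [C.tag + g.sig - 4]
24. n6.idx = "pv"  [if S.tag then S.pre else "q"]
25. n6.cnt = false  [not S.tag]
26. n2.lab = "pvxr"  [S.idx ++ B₁.lab]
27. n2.lim = 11  [B₁.lim - 16]
28. n18.sig = 26  [terminal]
29. n0.idx = "pvxrp"  [B.lab ++ "p"]
30. n0.cnt = false  [S.tag == true]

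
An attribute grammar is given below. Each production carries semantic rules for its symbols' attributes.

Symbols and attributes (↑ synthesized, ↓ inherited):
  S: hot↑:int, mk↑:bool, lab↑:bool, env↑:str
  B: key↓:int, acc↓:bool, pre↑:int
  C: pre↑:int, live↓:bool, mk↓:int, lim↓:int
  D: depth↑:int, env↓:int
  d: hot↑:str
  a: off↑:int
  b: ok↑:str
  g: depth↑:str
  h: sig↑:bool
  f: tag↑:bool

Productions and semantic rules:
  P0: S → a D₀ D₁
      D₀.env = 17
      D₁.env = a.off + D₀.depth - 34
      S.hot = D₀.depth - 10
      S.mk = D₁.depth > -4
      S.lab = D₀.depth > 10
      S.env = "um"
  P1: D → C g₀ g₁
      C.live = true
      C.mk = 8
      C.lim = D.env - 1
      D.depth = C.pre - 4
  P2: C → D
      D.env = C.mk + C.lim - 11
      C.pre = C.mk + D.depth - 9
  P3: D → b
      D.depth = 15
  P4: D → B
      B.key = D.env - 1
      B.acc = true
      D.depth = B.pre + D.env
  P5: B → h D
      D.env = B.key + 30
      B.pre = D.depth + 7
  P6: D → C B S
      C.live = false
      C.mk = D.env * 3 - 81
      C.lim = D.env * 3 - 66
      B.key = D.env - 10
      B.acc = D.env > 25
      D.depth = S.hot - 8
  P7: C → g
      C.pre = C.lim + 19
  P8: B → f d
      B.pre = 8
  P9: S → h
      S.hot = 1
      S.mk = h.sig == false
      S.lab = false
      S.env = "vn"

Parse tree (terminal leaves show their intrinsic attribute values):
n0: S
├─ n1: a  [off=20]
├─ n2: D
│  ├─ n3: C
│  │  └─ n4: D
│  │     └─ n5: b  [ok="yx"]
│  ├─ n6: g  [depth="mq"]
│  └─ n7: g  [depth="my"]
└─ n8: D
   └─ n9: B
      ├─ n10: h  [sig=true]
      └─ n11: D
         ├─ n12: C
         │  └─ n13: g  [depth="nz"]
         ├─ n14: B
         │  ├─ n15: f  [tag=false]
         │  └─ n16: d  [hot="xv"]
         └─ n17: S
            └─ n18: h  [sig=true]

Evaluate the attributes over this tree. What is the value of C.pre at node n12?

28

1. n1.off = 20  [terminal]
2. n2.env = 17  [17]
3. n3.live = true  [true]
4. n3.mk = 8  [8]
5. n3.lim = 16  [D.env - 1]
6. n4.env = 13  [C.mk + C.lim - 11]
7. n5.ok = "yx"  [terminal]
8. n4.depth = 15  [15]
9. n3.pre = 14  [C.mk + D.depth - 9]
10. n6.depth = "mq"  [terminal]
11. n7.depth = "my"  [terminal]
12. n2.depth = 10  [C.pre - 4]
13. n8.env = -4  [a.off + D₀.depth - 34]
14. n9.key = -5  [D.env - 1]
15. n9.acc = true  [true]
16. n10.sig = true  [terminal]
17. n11.env = 25  [B.key + 30]
18. n12.live = false  [false]
19. n12.mk = -6  [D.env * 3 - 81]
20. n12.lim = 9  [D.env * 3 - 66]
21. n13.depth = "nz"  [terminal]
22. n12.pre = 28  [C.lim + 19]
23. n14.key = 15  [D.env - 10]
24. n14.acc = false  [D.env > 25]
25. n15.tag = false  [terminal]
26. n16.hot = "xv"  [terminal]
27. n14.pre = 8  [8]
28. n18.sig = true  [terminal]
29. n17.hot = 1  [1]
30. n17.mk = false  [h.sig == false]
31. n17.lab = false  [false]
32. n17.env = "vn"  ["vn"]
33. n11.depth = -7  [S.hot - 8]
34. n9.pre = 0  [D.depth + 7]
35. n8.depth = -4  [B.pre + D.env]
36. n0.hot = 0  [D₀.depth - 10]
37. n0.mk = false  [D₁.depth > -4]
38. n0.lab = false  [D₀.depth > 10]
39. n0.env = "um"  ["um"]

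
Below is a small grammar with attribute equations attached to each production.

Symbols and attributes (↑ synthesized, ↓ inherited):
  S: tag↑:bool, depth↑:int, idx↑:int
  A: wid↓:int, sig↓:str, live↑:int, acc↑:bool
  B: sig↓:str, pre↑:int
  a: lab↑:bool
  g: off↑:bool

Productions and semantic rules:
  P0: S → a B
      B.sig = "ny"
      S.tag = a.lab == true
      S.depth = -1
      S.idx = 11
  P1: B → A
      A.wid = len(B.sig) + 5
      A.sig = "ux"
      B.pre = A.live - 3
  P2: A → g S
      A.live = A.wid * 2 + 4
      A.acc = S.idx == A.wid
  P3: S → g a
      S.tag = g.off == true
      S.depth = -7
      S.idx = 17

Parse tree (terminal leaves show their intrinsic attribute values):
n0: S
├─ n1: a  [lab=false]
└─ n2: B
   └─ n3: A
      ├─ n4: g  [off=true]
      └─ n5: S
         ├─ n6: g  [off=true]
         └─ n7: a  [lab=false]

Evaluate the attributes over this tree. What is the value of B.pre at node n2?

15

1. n1.lab = false  [terminal]
2. n2.sig = "ny"  ["ny"]
3. n3.wid = 7  [len(B.sig) + 5]
4. n3.sig = "ux"  ["ux"]
5. n4.off = true  [terminal]
6. n6.off = true  [terminal]
7. n7.lab = false  [terminal]
8. n5.tag = true  [g.off == true]
9. n5.depth = -7  [-7]
10. n5.idx = 17  [17]
11. n3.live = 18  [A.wid * 2 + 4]
12. n3.acc = false  [S.idx == A.wid]
13. n2.pre = 15  [A.live - 3]
14. n0.tag = false  [a.lab == true]
15. n0.depth = -1  [-1]
16. n0.idx = 11  [11]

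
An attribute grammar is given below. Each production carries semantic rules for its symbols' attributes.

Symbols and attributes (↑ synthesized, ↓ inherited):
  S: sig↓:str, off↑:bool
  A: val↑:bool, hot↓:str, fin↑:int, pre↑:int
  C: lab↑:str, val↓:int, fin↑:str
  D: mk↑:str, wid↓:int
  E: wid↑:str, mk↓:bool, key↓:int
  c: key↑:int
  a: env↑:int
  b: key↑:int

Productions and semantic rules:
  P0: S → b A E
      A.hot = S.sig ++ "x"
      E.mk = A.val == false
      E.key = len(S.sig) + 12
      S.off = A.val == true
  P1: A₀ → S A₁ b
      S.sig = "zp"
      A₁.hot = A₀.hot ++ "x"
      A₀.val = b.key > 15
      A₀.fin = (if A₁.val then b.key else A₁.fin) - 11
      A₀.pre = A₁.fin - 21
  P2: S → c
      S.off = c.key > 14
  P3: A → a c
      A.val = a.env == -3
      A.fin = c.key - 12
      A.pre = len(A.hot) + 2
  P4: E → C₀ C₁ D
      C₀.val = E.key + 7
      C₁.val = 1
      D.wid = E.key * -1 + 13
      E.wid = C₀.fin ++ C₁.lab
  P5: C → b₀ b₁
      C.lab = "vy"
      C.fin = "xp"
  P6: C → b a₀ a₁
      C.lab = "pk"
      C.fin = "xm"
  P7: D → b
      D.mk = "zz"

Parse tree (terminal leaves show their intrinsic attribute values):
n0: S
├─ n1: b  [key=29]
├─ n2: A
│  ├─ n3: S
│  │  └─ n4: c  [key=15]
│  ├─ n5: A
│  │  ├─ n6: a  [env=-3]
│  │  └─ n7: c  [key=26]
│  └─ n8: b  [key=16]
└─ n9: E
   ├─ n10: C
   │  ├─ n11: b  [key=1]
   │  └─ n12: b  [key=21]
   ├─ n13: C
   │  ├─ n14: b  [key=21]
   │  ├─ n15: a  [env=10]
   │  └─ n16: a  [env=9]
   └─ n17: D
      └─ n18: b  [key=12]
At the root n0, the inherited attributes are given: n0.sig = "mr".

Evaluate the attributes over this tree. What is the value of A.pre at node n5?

6

1. n0.sig = "mr"  [given at root]
2. n1.key = 29  [terminal]
3. n2.hot = "mrx"  [S.sig ++ "x"]
4. n3.sig = "zp"  ["zp"]
5. n4.key = 15  [terminal]
6. n3.off = true  [c.key > 14]
7. n5.hot = "mrxx"  [A₀.hot ++ "x"]
8. n6.env = -3  [terminal]
9. n7.key = 26  [terminal]
10. n5.val = true  [a.env == -3]
11. n5.fin = 14  [c.key - 12]
12. n5.pre = 6  [len(A.hot) + 2]
13. n8.key = 16  [terminal]
14. n2.val = true  [b.key > 15]
15. n2.fin = 5  [(if A₁.val then b.key else A₁.fin) - 11]
16. n2.pre = -7  [A₁.fin - 21]
17. n9.mk = false  [A.val == false]
18. n9.key = 14  [len(S.sig) + 12]
19. n10.val = 21  [E.key + 7]
20. n11.key = 1  [terminal]
21. n12.key = 21  [terminal]
22. n10.lab = "vy"  ["vy"]
23. n10.fin = "xp"  ["xp"]
24. n13.val = 1  [1]
25. n14.key = 21  [terminal]
26. n15.env = 10  [terminal]
27. n16.env = 9  [terminal]
28. n13.lab = "pk"  ["pk"]
29. n13.fin = "xm"  ["xm"]
30. n17.wid = -1  [E.key * -1 + 13]
31. n18.key = 12  [terminal]
32. n17.mk = "zz"  ["zz"]
33. n9.wid = "xppk"  [C₀.fin ++ C₁.lab]
34. n0.off = true  [A.val == true]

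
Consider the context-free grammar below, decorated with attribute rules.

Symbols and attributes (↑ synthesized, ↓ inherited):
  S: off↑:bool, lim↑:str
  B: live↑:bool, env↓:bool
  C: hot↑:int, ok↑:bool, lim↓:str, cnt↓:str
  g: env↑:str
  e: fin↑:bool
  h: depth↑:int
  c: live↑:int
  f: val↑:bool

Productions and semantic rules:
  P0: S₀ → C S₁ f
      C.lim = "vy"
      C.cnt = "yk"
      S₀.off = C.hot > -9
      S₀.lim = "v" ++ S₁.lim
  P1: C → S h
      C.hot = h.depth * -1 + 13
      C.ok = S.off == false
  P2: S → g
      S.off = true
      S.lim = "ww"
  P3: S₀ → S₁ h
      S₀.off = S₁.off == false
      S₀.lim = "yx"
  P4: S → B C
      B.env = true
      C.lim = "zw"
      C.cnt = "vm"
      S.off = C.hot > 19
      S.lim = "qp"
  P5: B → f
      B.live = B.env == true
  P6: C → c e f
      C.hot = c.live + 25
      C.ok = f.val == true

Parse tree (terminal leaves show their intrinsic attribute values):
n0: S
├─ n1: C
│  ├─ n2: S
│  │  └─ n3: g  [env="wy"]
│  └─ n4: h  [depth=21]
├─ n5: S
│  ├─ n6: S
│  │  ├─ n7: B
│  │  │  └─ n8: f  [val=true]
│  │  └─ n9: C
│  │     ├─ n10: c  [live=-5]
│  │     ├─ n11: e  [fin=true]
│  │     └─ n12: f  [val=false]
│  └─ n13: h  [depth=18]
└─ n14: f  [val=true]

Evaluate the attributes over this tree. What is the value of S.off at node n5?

1. n1.lim = "vy"  ["vy"]
2. n1.cnt = "yk"  ["yk"]
3. n3.env = "wy"  [terminal]
4. n2.off = true  [true]
5. n2.lim = "ww"  ["ww"]
6. n4.depth = 21  [terminal]
7. n1.hot = -8  [h.depth * -1 + 13]
8. n1.ok = false  [S.off == false]
9. n7.env = true  [true]
10. n8.val = true  [terminal]
11. n7.live = true  [B.env == true]
12. n9.lim = "zw"  ["zw"]
13. n9.cnt = "vm"  ["vm"]
14. n10.live = -5  [terminal]
15. n11.fin = true  [terminal]
16. n12.val = false  [terminal]
17. n9.hot = 20  [c.live + 25]
18. n9.ok = false  [f.val == true]
19. n6.off = true  [C.hot > 19]
20. n6.lim = "qp"  ["qp"]
21. n13.depth = 18  [terminal]
22. n5.off = false  [S₁.off == false]
23. n5.lim = "yx"  ["yx"]
24. n14.val = true  [terminal]
25. n0.off = true  [C.hot > -9]
26. n0.lim = "vyx"  ["v" ++ S₁.lim]

false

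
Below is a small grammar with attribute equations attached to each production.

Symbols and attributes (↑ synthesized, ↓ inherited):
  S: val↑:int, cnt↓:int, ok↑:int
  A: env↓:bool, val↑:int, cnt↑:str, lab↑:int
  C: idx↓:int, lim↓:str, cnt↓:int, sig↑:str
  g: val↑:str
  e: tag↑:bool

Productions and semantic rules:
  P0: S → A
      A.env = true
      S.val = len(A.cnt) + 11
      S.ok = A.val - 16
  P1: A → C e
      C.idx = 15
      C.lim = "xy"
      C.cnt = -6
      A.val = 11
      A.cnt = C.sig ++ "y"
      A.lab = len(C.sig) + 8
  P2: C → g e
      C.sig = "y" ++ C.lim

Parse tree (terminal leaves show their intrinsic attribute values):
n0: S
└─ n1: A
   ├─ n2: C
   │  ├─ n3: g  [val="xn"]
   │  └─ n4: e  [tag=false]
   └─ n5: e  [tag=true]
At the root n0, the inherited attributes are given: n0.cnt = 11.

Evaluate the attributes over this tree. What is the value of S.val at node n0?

1. n0.cnt = 11  [given at root]
2. n1.env = true  [true]
3. n2.idx = 15  [15]
4. n2.lim = "xy"  ["xy"]
5. n2.cnt = -6  [-6]
6. n3.val = "xn"  [terminal]
7. n4.tag = false  [terminal]
8. n2.sig = "yxy"  ["y" ++ C.lim]
9. n5.tag = true  [terminal]
10. n1.val = 11  [11]
11. n1.cnt = "yxyy"  [C.sig ++ "y"]
12. n1.lab = 11  [len(C.sig) + 8]
13. n0.val = 15  [len(A.cnt) + 11]
14. n0.ok = -5  [A.val - 16]

15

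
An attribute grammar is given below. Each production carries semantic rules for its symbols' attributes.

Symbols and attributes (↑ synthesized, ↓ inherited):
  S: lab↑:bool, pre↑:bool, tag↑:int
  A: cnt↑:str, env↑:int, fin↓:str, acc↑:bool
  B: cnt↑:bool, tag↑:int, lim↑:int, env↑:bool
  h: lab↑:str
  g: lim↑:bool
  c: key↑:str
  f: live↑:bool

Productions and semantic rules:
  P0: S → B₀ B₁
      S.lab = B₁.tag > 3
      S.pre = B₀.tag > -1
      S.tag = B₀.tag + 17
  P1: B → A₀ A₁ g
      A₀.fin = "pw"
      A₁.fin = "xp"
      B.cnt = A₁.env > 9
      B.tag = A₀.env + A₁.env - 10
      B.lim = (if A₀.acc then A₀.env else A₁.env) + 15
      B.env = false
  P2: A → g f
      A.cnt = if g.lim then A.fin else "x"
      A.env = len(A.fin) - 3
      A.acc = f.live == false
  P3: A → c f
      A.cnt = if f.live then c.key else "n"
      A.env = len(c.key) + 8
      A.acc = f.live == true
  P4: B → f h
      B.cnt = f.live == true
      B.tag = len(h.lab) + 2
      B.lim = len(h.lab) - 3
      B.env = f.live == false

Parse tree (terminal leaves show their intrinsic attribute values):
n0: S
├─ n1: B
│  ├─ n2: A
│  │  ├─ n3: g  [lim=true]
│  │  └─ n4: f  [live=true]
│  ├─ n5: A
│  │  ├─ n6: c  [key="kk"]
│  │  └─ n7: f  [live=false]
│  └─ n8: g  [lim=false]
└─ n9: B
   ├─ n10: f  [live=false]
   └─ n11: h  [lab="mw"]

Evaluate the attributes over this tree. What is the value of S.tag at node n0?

16

1. n2.fin = "pw"  ["pw"]
2. n3.lim = true  [terminal]
3. n4.live = true  [terminal]
4. n2.cnt = "pw"  [if g.lim then A.fin else "x"]
5. n2.env = -1  [len(A.fin) - 3]
6. n2.acc = false  [f.live == false]
7. n5.fin = "xp"  ["xp"]
8. n6.key = "kk"  [terminal]
9. n7.live = false  [terminal]
10. n5.cnt = "n"  [if f.live then c.key else "n"]
11. n5.env = 10  [len(c.key) + 8]
12. n5.acc = false  [f.live == true]
13. n8.lim = false  [terminal]
14. n1.cnt = true  [A₁.env > 9]
15. n1.tag = -1  [A₀.env + A₁.env - 10]
16. n1.lim = 25  [(if A₀.acc then A₀.env else A₁.env) + 15]
17. n1.env = false  [false]
18. n10.live = false  [terminal]
19. n11.lab = "mw"  [terminal]
20. n9.cnt = false  [f.live == true]
21. n9.tag = 4  [len(h.lab) + 2]
22. n9.lim = -1  [len(h.lab) - 3]
23. n9.env = true  [f.live == false]
24. n0.lab = true  [B₁.tag > 3]
25. n0.pre = false  [B₀.tag > -1]
26. n0.tag = 16  [B₀.tag + 17]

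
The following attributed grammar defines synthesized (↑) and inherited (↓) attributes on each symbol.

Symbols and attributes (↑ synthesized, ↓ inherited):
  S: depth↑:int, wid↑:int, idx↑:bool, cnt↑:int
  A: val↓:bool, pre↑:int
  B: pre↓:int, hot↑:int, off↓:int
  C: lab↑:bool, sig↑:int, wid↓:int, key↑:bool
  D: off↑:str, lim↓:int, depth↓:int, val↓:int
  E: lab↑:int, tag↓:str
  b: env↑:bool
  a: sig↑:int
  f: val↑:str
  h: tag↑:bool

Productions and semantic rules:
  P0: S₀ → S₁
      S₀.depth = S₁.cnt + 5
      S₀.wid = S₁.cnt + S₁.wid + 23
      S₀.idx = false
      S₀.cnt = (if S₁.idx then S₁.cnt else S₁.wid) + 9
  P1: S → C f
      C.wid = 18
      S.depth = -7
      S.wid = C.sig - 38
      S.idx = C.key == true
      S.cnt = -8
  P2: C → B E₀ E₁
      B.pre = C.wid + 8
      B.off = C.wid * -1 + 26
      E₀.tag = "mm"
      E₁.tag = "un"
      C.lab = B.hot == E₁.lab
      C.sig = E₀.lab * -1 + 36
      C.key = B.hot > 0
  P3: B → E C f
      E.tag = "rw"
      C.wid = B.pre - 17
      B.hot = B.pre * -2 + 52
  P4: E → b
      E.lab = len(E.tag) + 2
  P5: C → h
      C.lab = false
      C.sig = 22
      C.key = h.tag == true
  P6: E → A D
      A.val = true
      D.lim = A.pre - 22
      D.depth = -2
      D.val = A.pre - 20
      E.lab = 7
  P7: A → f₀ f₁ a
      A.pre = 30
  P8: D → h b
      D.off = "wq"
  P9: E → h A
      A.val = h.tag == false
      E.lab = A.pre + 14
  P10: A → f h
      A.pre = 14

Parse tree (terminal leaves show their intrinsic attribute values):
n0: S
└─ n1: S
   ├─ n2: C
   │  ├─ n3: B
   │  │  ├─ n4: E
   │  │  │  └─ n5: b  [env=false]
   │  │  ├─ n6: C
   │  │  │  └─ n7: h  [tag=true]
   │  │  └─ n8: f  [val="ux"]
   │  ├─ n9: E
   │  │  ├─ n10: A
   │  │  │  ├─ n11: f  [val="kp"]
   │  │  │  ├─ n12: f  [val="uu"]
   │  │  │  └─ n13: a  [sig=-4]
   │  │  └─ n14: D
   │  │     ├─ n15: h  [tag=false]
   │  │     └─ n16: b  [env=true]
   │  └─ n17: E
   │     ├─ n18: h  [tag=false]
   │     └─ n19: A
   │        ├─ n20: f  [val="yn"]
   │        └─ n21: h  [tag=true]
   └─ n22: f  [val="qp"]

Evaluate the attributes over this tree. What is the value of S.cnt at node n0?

0

1. n2.wid = 18  [18]
2. n3.pre = 26  [C.wid + 8]
3. n3.off = 8  [C.wid * -1 + 26]
4. n4.tag = "rw"  ["rw"]
5. n5.env = false  [terminal]
6. n4.lab = 4  [len(E.tag) + 2]
7. n6.wid = 9  [B.pre - 17]
8. n7.tag = true  [terminal]
9. n6.lab = false  [false]
10. n6.sig = 22  [22]
11. n6.key = true  [h.tag == true]
12. n8.val = "ux"  [terminal]
13. n3.hot = 0  [B.pre * -2 + 52]
14. n9.tag = "mm"  ["mm"]
15. n10.val = true  [true]
16. n11.val = "kp"  [terminal]
17. n12.val = "uu"  [terminal]
18. n13.sig = -4  [terminal]
19. n10.pre = 30  [30]
20. n14.lim = 8  [A.pre - 22]
21. n14.depth = -2  [-2]
22. n14.val = 10  [A.pre - 20]
23. n15.tag = false  [terminal]
24. n16.env = true  [terminal]
25. n14.off = "wq"  ["wq"]
26. n9.lab = 7  [7]
27. n17.tag = "un"  ["un"]
28. n18.tag = false  [terminal]
29. n19.val = true  [h.tag == false]
30. n20.val = "yn"  [terminal]
31. n21.tag = true  [terminal]
32. n19.pre = 14  [14]
33. n17.lab = 28  [A.pre + 14]
34. n2.lab = false  [B.hot == E₁.lab]
35. n2.sig = 29  [E₀.lab * -1 + 36]
36. n2.key = false  [B.hot > 0]
37. n22.val = "qp"  [terminal]
38. n1.depth = -7  [-7]
39. n1.wid = -9  [C.sig - 38]
40. n1.idx = false  [C.key == true]
41. n1.cnt = -8  [-8]
42. n0.depth = -3  [S₁.cnt + 5]
43. n0.wid = 6  [S₁.cnt + S₁.wid + 23]
44. n0.idx = false  [false]
45. n0.cnt = 0  [(if S₁.idx then S₁.cnt else S₁.wid) + 9]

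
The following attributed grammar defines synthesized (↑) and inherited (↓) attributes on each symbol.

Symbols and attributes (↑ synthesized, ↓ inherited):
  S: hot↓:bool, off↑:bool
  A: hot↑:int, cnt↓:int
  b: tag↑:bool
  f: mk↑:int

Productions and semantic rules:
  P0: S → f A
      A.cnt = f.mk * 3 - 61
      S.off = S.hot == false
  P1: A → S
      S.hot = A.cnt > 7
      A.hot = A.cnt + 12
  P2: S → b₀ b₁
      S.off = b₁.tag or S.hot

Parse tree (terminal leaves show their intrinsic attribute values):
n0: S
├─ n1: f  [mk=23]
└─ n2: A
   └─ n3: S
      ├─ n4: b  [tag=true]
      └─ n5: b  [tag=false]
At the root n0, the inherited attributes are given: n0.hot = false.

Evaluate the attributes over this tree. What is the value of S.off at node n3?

true

1. n0.hot = false  [given at root]
2. n1.mk = 23  [terminal]
3. n2.cnt = 8  [f.mk * 3 - 61]
4. n3.hot = true  [A.cnt > 7]
5. n4.tag = true  [terminal]
6. n5.tag = false  [terminal]
7. n3.off = true  [b₁.tag or S.hot]
8. n2.hot = 20  [A.cnt + 12]
9. n0.off = true  [S.hot == false]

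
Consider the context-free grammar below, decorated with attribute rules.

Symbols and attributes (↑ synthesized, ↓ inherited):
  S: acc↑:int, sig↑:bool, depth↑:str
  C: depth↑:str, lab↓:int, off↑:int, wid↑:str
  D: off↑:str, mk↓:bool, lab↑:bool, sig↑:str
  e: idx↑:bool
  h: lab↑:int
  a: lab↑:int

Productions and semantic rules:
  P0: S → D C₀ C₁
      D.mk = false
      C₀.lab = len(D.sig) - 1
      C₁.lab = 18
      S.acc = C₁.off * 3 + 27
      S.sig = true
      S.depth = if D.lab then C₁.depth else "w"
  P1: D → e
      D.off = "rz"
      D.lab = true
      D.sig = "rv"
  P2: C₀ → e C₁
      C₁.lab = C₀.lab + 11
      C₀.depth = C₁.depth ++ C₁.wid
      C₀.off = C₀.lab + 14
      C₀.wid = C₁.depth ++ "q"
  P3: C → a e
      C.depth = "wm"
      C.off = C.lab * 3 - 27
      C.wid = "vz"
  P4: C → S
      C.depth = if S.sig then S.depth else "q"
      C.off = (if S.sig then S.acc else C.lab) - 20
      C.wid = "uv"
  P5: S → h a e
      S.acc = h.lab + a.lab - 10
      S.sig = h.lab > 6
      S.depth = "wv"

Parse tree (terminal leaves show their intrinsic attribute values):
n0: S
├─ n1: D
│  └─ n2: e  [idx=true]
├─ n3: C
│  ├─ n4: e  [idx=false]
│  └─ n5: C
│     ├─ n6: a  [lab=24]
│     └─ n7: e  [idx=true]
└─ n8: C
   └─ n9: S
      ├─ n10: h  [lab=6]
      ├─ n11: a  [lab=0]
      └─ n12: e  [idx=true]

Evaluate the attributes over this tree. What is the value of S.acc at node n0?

21

1. n1.mk = false  [false]
2. n2.idx = true  [terminal]
3. n1.off = "rz"  ["rz"]
4. n1.lab = true  [true]
5. n1.sig = "rv"  ["rv"]
6. n3.lab = 1  [len(D.sig) - 1]
7. n4.idx = false  [terminal]
8. n5.lab = 12  [C₀.lab + 11]
9. n6.lab = 24  [terminal]
10. n7.idx = true  [terminal]
11. n5.depth = "wm"  ["wm"]
12. n5.off = 9  [C.lab * 3 - 27]
13. n5.wid = "vz"  ["vz"]
14. n3.depth = "wmvz"  [C₁.depth ++ C₁.wid]
15. n3.off = 15  [C₀.lab + 14]
16. n3.wid = "wmq"  [C₁.depth ++ "q"]
17. n8.lab = 18  [18]
18. n10.lab = 6  [terminal]
19. n11.lab = 0  [terminal]
20. n12.idx = true  [terminal]
21. n9.acc = -4  [h.lab + a.lab - 10]
22. n9.sig = false  [h.lab > 6]
23. n9.depth = "wv"  ["wv"]
24. n8.depth = "q"  [if S.sig then S.depth else "q"]
25. n8.off = -2  [(if S.sig then S.acc else C.lab) - 20]
26. n8.wid = "uv"  ["uv"]
27. n0.acc = 21  [C₁.off * 3 + 27]
28. n0.sig = true  [true]
29. n0.depth = "q"  [if D.lab then C₁.depth else "w"]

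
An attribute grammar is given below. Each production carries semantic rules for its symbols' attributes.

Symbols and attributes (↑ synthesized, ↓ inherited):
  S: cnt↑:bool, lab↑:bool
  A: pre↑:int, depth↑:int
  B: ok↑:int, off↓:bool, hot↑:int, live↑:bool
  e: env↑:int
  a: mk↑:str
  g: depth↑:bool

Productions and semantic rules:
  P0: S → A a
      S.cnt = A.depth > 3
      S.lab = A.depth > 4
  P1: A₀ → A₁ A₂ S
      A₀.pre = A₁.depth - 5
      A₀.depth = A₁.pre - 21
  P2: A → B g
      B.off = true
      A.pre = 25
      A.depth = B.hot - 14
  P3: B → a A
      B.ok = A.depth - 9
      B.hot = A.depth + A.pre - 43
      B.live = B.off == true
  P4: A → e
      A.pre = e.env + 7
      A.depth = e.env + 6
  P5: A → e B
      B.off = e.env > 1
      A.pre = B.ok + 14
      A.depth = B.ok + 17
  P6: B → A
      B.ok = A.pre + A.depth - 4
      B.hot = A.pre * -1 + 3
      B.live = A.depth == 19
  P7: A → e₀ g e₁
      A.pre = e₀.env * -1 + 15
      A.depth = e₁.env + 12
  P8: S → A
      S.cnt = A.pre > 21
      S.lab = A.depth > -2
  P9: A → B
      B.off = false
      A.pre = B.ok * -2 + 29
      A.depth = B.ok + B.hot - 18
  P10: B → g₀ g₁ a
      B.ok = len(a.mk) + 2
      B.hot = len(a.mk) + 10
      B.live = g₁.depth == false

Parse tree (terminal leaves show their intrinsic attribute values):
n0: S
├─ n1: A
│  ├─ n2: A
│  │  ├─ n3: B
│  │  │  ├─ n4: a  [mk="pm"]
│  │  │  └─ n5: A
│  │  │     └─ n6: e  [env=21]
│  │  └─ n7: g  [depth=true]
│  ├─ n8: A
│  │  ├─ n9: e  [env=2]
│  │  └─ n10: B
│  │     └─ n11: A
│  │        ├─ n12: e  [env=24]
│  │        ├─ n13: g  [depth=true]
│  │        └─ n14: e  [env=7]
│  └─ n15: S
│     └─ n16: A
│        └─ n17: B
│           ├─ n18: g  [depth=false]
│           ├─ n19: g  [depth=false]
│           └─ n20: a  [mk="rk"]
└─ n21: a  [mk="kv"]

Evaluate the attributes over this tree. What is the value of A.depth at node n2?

-2

1. n3.off = true  [true]
2. n4.mk = "pm"  [terminal]
3. n6.env = 21  [terminal]
4. n5.pre = 28  [e.env + 7]
5. n5.depth = 27  [e.env + 6]
6. n3.ok = 18  [A.depth - 9]
7. n3.hot = 12  [A.depth + A.pre - 43]
8. n3.live = true  [B.off == true]
9. n7.depth = true  [terminal]
10. n2.pre = 25  [25]
11. n2.depth = -2  [B.hot - 14]
12. n9.env = 2  [terminal]
13. n10.off = true  [e.env > 1]
14. n12.env = 24  [terminal]
15. n13.depth = true  [terminal]
16. n14.env = 7  [terminal]
17. n11.pre = -9  [e₀.env * -1 + 15]
18. n11.depth = 19  [e₁.env + 12]
19. n10.ok = 6  [A.pre + A.depth - 4]
20. n10.hot = 12  [A.pre * -1 + 3]
21. n10.live = true  [A.depth == 19]
22. n8.pre = 20  [B.ok + 14]
23. n8.depth = 23  [B.ok + 17]
24. n17.off = false  [false]
25. n18.depth = false  [terminal]
26. n19.depth = false  [terminal]
27. n20.mk = "rk"  [terminal]
28. n17.ok = 4  [len(a.mk) + 2]
29. n17.hot = 12  [len(a.mk) + 10]
30. n17.live = true  [g₁.depth == false]
31. n16.pre = 21  [B.ok * -2 + 29]
32. n16.depth = -2  [B.ok + B.hot - 18]
33. n15.cnt = false  [A.pre > 21]
34. n15.lab = false  [A.depth > -2]
35. n1.pre = -7  [A₁.depth - 5]
36. n1.depth = 4  [A₁.pre - 21]
37. n21.mk = "kv"  [terminal]
38. n0.cnt = true  [A.depth > 3]
39. n0.lab = false  [A.depth > 4]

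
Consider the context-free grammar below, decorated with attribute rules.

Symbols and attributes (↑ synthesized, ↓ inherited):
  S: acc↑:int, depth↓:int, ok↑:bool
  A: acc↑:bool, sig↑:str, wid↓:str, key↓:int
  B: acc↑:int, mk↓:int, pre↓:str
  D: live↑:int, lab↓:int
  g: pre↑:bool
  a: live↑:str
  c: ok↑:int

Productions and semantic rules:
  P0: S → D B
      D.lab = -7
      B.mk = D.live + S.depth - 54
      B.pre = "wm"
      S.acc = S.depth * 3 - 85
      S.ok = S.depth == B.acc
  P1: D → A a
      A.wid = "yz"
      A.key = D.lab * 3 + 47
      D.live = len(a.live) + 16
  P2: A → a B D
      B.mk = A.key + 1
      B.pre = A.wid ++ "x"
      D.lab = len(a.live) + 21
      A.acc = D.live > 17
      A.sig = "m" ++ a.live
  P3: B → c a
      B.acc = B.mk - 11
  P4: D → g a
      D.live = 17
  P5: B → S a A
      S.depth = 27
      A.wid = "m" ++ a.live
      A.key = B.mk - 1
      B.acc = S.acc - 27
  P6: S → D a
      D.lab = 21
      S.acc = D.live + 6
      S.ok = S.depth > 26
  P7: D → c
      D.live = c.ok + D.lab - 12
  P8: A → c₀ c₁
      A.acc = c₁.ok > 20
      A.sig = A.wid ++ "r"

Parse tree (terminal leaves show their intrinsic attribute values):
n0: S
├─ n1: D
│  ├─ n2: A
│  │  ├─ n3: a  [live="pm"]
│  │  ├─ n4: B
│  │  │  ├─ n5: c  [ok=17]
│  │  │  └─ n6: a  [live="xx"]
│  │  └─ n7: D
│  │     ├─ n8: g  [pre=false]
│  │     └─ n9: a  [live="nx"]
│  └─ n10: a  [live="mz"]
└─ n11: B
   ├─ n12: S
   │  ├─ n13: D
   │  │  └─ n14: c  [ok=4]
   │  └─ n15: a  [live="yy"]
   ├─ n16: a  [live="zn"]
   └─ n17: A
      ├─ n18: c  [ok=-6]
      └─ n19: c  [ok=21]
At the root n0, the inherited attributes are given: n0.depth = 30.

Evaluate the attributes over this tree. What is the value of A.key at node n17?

1. n0.depth = 30  [given at root]
2. n1.lab = -7  [-7]
3. n2.wid = "yz"  ["yz"]
4. n2.key = 26  [D.lab * 3 + 47]
5. n3.live = "pm"  [terminal]
6. n4.mk = 27  [A.key + 1]
7. n4.pre = "yzx"  [A.wid ++ "x"]
8. n5.ok = 17  [terminal]
9. n6.live = "xx"  [terminal]
10. n4.acc = 16  [B.mk - 11]
11. n7.lab = 23  [len(a.live) + 21]
12. n8.pre = false  [terminal]
13. n9.live = "nx"  [terminal]
14. n7.live = 17  [17]
15. n2.acc = false  [D.live > 17]
16. n2.sig = "mpm"  ["m" ++ a.live]
17. n10.live = "mz"  [terminal]
18. n1.live = 18  [len(a.live) + 16]
19. n11.mk = -6  [D.live + S.depth - 54]
20. n11.pre = "wm"  ["wm"]
21. n12.depth = 27  [27]
22. n13.lab = 21  [21]
23. n14.ok = 4  [terminal]
24. n13.live = 13  [c.ok + D.lab - 12]
25. n15.live = "yy"  [terminal]
26. n12.acc = 19  [D.live + 6]
27. n12.ok = true  [S.depth > 26]
28. n16.live = "zn"  [terminal]
29. n17.wid = "mzn"  ["m" ++ a.live]
30. n17.key = -7  [B.mk - 1]
31. n18.ok = -6  [terminal]
32. n19.ok = 21  [terminal]
33. n17.acc = true  [c₁.ok > 20]
34. n17.sig = "mznr"  [A.wid ++ "r"]
35. n11.acc = -8  [S.acc - 27]
36. n0.acc = 5  [S.depth * 3 - 85]
37. n0.ok = false  [S.depth == B.acc]

-7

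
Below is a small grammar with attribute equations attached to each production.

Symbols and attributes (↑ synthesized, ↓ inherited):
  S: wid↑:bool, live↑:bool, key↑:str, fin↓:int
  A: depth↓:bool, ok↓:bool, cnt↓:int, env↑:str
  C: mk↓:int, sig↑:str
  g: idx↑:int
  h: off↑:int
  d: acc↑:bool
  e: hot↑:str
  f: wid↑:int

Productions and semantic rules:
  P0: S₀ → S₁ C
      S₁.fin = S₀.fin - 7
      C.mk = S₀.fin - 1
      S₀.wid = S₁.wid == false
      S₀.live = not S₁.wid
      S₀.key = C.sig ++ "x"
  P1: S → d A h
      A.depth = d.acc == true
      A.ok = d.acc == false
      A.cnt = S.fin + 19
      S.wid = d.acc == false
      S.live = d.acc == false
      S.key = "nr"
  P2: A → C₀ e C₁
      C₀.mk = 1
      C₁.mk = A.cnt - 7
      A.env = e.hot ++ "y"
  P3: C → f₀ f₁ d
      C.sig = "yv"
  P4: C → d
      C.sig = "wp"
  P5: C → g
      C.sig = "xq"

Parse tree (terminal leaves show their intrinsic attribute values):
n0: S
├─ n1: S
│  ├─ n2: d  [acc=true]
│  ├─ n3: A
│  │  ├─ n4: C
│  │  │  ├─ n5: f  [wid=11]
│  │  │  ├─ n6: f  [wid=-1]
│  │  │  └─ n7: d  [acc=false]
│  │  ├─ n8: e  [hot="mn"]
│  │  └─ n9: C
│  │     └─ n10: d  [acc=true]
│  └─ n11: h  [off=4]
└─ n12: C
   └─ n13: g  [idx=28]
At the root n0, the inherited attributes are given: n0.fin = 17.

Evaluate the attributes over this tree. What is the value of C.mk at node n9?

22

1. n0.fin = 17  [given at root]
2. n1.fin = 10  [S₀.fin - 7]
3. n2.acc = true  [terminal]
4. n3.depth = true  [d.acc == true]
5. n3.ok = false  [d.acc == false]
6. n3.cnt = 29  [S.fin + 19]
7. n4.mk = 1  [1]
8. n5.wid = 11  [terminal]
9. n6.wid = -1  [terminal]
10. n7.acc = false  [terminal]
11. n4.sig = "yv"  ["yv"]
12. n8.hot = "mn"  [terminal]
13. n9.mk = 22  [A.cnt - 7]
14. n10.acc = true  [terminal]
15. n9.sig = "wp"  ["wp"]
16. n3.env = "mny"  [e.hot ++ "y"]
17. n11.off = 4  [terminal]
18. n1.wid = false  [d.acc == false]
19. n1.live = false  [d.acc == false]
20. n1.key = "nr"  ["nr"]
21. n12.mk = 16  [S₀.fin - 1]
22. n13.idx = 28  [terminal]
23. n12.sig = "xq"  ["xq"]
24. n0.wid = true  [S₁.wid == false]
25. n0.live = true  [not S₁.wid]
26. n0.key = "xqx"  [C.sig ++ "x"]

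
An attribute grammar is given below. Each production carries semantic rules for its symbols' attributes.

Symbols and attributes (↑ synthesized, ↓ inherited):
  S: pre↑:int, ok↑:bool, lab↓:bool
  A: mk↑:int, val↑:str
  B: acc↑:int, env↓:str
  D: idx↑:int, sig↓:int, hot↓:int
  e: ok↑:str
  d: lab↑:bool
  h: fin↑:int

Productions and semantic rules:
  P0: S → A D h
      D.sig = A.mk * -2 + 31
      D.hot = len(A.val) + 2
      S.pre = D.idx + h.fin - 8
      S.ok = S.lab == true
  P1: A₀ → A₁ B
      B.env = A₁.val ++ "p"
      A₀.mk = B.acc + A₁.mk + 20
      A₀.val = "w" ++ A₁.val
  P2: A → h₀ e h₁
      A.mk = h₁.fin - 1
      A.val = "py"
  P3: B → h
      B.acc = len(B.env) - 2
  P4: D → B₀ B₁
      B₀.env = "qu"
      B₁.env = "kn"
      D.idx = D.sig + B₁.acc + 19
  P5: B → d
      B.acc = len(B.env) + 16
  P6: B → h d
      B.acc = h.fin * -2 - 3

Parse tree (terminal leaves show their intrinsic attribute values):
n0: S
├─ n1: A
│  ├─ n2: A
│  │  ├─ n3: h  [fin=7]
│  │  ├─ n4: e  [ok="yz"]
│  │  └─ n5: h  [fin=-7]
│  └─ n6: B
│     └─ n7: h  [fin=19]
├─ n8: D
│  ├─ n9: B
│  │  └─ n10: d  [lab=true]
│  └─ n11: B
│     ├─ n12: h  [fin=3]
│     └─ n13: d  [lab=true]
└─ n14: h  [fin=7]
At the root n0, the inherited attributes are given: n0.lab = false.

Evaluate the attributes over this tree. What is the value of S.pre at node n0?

14

1. n0.lab = false  [given at root]
2. n3.fin = 7  [terminal]
3. n4.ok = "yz"  [terminal]
4. n5.fin = -7  [terminal]
5. n2.mk = -8  [h₁.fin - 1]
6. n2.val = "py"  ["py"]
7. n6.env = "pyp"  [A₁.val ++ "p"]
8. n7.fin = 19  [terminal]
9. n6.acc = 1  [len(B.env) - 2]
10. n1.mk = 13  [B.acc + A₁.mk + 20]
11. n1.val = "wpy"  ["w" ++ A₁.val]
12. n8.sig = 5  [A.mk * -2 + 31]
13. n8.hot = 5  [len(A.val) + 2]
14. n9.env = "qu"  ["qu"]
15. n10.lab = true  [terminal]
16. n9.acc = 18  [len(B.env) + 16]
17. n11.env = "kn"  ["kn"]
18. n12.fin = 3  [terminal]
19. n13.lab = true  [terminal]
20. n11.acc = -9  [h.fin * -2 - 3]
21. n8.idx = 15  [D.sig + B₁.acc + 19]
22. n14.fin = 7  [terminal]
23. n0.pre = 14  [D.idx + h.fin - 8]
24. n0.ok = false  [S.lab == true]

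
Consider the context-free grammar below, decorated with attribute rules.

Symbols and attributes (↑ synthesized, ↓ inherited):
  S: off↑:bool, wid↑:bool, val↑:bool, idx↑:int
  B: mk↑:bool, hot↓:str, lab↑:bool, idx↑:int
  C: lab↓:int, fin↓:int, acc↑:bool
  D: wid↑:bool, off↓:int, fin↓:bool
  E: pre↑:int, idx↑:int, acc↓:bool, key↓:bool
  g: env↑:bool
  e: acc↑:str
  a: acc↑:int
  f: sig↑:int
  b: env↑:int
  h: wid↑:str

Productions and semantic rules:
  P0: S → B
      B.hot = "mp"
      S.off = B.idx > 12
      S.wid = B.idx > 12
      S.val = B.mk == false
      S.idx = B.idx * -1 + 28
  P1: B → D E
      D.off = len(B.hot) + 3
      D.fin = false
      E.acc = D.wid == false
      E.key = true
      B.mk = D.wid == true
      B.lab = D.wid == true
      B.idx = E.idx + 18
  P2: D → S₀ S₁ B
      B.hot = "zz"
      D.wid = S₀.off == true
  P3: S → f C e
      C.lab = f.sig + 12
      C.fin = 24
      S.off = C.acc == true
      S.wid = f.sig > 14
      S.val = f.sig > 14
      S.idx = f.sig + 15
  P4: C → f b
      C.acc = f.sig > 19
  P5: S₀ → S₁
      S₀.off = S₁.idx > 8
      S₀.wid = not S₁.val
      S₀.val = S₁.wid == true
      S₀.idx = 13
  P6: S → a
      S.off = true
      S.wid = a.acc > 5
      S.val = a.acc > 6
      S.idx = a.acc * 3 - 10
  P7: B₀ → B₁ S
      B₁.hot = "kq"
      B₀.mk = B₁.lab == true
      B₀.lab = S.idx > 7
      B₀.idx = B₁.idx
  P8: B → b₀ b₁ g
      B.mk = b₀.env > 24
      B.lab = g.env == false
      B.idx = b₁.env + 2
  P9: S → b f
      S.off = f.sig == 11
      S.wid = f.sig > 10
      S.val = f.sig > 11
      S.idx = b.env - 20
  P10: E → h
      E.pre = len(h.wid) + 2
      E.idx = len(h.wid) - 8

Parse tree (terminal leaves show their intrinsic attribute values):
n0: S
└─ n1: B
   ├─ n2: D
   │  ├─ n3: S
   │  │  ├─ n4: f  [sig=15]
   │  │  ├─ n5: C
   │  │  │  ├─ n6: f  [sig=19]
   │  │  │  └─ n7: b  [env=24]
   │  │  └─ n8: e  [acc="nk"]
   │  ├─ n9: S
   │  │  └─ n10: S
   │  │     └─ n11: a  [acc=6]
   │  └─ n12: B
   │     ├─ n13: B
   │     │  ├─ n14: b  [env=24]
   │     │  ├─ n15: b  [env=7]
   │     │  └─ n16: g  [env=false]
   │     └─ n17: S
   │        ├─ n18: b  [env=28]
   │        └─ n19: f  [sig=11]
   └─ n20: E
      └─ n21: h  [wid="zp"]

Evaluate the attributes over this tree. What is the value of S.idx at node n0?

1. n1.hot = "mp"  ["mp"]
2. n2.off = 5  [len(B.hot) + 3]
3. n2.fin = false  [false]
4. n4.sig = 15  [terminal]
5. n5.lab = 27  [f.sig + 12]
6. n5.fin = 24  [24]
7. n6.sig = 19  [terminal]
8. n7.env = 24  [terminal]
9. n5.acc = false  [f.sig > 19]
10. n8.acc = "nk"  [terminal]
11. n3.off = false  [C.acc == true]
12. n3.wid = true  [f.sig > 14]
13. n3.val = true  [f.sig > 14]
14. n3.idx = 30  [f.sig + 15]
15. n11.acc = 6  [terminal]
16. n10.off = true  [true]
17. n10.wid = true  [a.acc > 5]
18. n10.val = false  [a.acc > 6]
19. n10.idx = 8  [a.acc * 3 - 10]
20. n9.off = false  [S₁.idx > 8]
21. n9.wid = true  [not S₁.val]
22. n9.val = true  [S₁.wid == true]
23. n9.idx = 13  [13]
24. n12.hot = "zz"  ["zz"]
25. n13.hot = "kq"  ["kq"]
26. n14.env = 24  [terminal]
27. n15.env = 7  [terminal]
28. n16.env = false  [terminal]
29. n13.mk = false  [b₀.env > 24]
30. n13.lab = true  [g.env == false]
31. n13.idx = 9  [b₁.env + 2]
32. n18.env = 28  [terminal]
33. n19.sig = 11  [terminal]
34. n17.off = true  [f.sig == 11]
35. n17.wid = true  [f.sig > 10]
36. n17.val = false  [f.sig > 11]
37. n17.idx = 8  [b.env - 20]
38. n12.mk = true  [B₁.lab == true]
39. n12.lab = true  [S.idx > 7]
40. n12.idx = 9  [B₁.idx]
41. n2.wid = false  [S₀.off == true]
42. n20.acc = true  [D.wid == false]
43. n20.key = true  [true]
44. n21.wid = "zp"  [terminal]
45. n20.pre = 4  [len(h.wid) + 2]
46. n20.idx = -6  [len(h.wid) - 8]
47. n1.mk = false  [D.wid == true]
48. n1.lab = false  [D.wid == true]
49. n1.idx = 12  [E.idx + 18]
50. n0.off = false  [B.idx > 12]
51. n0.wid = false  [B.idx > 12]
52. n0.val = true  [B.mk == false]
53. n0.idx = 16  [B.idx * -1 + 28]

16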